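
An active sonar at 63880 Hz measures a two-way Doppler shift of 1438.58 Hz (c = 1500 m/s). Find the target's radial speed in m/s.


From fd = 2*f*v/c, v = c*fd/(2*f) = 1500 * 1438.58 / (2*63880) = 16.89

16.89 m/s


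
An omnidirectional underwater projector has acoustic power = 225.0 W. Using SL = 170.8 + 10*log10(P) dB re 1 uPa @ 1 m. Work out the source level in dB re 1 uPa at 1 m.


SL = 170.8 + 10*log10(225.0) = 170.8 + 23.52 = 194.32

194.32 dB


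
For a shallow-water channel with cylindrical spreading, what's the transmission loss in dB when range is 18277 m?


42.62 dB


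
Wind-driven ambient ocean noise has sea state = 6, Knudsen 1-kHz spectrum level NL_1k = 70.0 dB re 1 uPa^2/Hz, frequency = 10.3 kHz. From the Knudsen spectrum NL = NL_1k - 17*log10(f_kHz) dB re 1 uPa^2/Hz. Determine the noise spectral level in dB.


NL = NL_1k - 17*log10(f_kHz) = 70.0 - 17*log10(10.3) = 70.0 - (17.22) = 52.78

52.78 dB


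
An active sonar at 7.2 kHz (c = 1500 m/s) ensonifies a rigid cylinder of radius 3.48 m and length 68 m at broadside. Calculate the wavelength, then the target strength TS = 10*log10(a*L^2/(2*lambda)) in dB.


Step 1: lambda = c/f = 1500/7200 = 0.20833 m
Step 2: TS = 10*log10(a*L^2/(2*lambda)) = 10*log10(3.48*68^2/(2*0.20833)) = 45.87

45.87 dB


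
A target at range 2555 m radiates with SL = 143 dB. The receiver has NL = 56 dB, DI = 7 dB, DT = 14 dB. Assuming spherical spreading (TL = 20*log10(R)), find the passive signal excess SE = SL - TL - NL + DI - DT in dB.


Step 1: TL = 20*log10(2555) = 68.15 dB
Step 2: SE = 143 - 68.15 - 56 + 7 - 14 = 11.85

11.85 dB


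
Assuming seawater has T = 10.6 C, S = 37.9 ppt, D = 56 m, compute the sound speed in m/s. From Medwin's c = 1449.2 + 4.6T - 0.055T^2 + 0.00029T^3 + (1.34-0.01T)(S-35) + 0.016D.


c = 1449.2 + 4.6*10.6 - 0.055*10.6^2 + 0.00029*10.6^3 + (1.34 - 0.01*10.6)*(37.9 - 35) + 0.016*56 = 1496.6

1496.6 m/s


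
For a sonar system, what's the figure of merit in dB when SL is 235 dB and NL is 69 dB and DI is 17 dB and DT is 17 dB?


FOM = SL - NL + DI - DT = 235 - 69 + 17 - 17 = 166

166 dB


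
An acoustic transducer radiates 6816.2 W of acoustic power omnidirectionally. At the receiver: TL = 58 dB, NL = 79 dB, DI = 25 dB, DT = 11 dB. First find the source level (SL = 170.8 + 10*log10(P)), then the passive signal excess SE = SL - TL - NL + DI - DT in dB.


Step 1: SL = 170.8 + 10*log10(6816.2) = 209.14 dB
Step 2: SE = SL - TL - NL + DI - DT = 209.14 - 58 - 79 + 25 - 11 = 86.14

86.14 dB


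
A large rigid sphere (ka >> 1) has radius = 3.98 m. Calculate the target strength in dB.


5.98 dB


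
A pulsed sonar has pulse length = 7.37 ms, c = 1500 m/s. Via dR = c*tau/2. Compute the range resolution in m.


dR = c*tau/2 = 1500 * 7.37e-3 / 2 = 5.5275

5.5275 m


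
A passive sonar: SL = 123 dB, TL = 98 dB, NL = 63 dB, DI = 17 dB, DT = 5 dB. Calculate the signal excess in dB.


SE = SL - TL - NL + DI - DT = 123 - 98 - 63 + 17 - 5 = -26

-26 dB


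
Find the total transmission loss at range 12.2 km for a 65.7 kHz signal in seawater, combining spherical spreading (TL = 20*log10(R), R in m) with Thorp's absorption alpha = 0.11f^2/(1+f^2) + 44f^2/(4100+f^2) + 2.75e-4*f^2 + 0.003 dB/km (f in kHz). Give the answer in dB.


Step 1 (Thorp): alpha = 0.11*4316.49/(1+4316.49) + 44*4316.49/(4100+4316.49) + 2.75e-4*4316.49 + 0.003 = 23.8659 dB/km
Step 2: TL_spread = 20*log10(12200) = 81.73 dB
Step 3: TL_abs = alpha*R = 23.8659 * 12.2 = 291.16 dB
Step 4: TL_total = 81.73 + 291.16 = 372.89

372.89 dB


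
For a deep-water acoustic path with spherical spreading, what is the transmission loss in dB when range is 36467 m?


TL = 20*log10(36467) = 91.24

91.24 dB


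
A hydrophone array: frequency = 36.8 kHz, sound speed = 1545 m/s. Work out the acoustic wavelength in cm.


4.2 cm


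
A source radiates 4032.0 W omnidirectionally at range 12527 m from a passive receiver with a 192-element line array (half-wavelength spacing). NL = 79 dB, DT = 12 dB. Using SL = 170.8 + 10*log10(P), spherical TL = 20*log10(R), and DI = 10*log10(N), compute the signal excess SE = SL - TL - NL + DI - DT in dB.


Step 1: SL = 170.8 + 10*log10(4032.0) = 206.86 dB
Step 2: TL = 20*log10(12527) = 81.96 dB
Step 3: DI = 10*log10(192) = 22.83 dB
Step 4: SE = SL - TL - NL + DI - DT = 206.86 - 81.96 - 79 + 22.83 - 12 = 56.73

56.73 dB


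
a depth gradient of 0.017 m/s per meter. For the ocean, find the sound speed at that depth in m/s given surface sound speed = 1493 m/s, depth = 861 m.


c = 1493 + 0.017 * 861 = 1507.637

1507.637 m/s


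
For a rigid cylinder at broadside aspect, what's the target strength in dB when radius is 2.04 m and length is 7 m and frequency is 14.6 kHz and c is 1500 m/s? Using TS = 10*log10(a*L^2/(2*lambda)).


26.87 dB


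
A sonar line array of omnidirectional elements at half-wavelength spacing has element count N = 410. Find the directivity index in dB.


26.13 dB


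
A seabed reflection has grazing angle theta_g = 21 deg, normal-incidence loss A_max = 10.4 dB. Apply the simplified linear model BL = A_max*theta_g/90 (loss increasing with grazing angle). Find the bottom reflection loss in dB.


BL = A_max * theta_g / 90 = 10.4 * 21 / 90 = 2.43

2.43 dB


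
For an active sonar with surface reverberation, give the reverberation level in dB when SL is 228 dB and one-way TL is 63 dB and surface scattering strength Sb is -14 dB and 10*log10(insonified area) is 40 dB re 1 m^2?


RL = SL - 2*TL + Sb + 10*log10(A) = 228 - 2*63 + (-14) + 40 = 128

128 dB


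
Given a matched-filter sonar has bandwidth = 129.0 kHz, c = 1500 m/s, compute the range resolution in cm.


dR = c/(2*BW) = 1500 / (2 * 129.0e3) = 0.0058 m = 0.58 cm

0.58 cm


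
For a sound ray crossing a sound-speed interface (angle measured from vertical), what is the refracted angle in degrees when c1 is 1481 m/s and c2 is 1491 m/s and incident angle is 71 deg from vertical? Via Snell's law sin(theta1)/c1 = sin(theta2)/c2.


72.16 deg


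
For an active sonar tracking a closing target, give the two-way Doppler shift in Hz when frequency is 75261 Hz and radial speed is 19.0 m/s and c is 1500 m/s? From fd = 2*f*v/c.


fd = 2*f*v/c = 2 * 75261 * 19.0 / 1500 = 1906.61

1906.61 Hz


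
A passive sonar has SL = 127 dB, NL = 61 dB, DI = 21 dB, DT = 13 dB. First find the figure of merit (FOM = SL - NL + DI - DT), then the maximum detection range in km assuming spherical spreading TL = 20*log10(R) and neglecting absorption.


Step 1: FOM = SL - NL + DI - DT = 127 - 61 + 21 - 13 = 74 dB
Step 2: at max range FOM = TL = 20*log10(R), so R = 10^(74/20) = 5011.87 m = 5.01 km

5.01 km


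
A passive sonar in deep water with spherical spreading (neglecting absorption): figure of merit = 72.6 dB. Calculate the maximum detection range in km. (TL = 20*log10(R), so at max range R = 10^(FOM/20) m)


At max range FOM = TL, so 20*log10(R) = 72.6
R = 10^(72.6/20) = 4265.8 m = 4.27 km

4.27 km


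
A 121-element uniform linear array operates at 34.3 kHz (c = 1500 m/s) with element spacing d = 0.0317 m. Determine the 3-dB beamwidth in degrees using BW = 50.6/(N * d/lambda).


0.58 deg


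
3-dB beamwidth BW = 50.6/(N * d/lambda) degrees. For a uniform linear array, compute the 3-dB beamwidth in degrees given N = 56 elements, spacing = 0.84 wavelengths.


BW = 50.6 / (56 * 0.84) = 50.6 / 47.04 = 1.08

1.08 deg


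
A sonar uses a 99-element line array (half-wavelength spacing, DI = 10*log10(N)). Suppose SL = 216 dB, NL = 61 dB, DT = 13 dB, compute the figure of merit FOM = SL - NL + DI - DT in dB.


Step 1: DI = 10*log10(99) = 19.96 dB
Step 2: FOM = SL - NL + DI - DT = 216 - 61 + 19.96 - 13 = 161.96

161.96 dB


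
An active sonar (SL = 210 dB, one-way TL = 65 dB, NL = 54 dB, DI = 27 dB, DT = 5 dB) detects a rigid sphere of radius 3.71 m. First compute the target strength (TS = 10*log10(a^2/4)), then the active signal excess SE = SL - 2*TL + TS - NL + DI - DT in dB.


Step 1: TS = 10*log10(3.71^2/4) = 5.37 dB
Step 2: SE = SL - 2*TL + TS - NL + DI - DT = 210 - 2*65 + (5.37) - 54 + 27 - 5 = 53.37

53.37 dB


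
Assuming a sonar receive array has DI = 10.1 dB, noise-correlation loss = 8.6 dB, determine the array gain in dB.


1.5 dB


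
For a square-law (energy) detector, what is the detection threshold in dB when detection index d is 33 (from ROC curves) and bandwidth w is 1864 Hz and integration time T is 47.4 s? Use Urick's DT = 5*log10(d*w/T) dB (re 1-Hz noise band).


DT = 5*log10(d*w/T) = 5*log10(33 * 1864 / 47.4) = 5*log10(1297.72) = 15.57

15.57 dB


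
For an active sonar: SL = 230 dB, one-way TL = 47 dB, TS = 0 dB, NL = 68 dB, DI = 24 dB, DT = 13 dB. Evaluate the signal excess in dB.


SE = SL - 2*TL + TS - NL + DI - DT = 230 - 2*47 + (0) - 68 + 24 - 13 = 79

79 dB


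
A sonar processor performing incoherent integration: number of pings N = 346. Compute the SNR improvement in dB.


12.7 dB


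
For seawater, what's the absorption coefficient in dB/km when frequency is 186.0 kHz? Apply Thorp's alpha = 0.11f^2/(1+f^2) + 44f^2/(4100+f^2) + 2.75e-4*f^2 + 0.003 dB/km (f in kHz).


f^2 = 34596.0
alpha = 0.11*34596.0/(1+34596.0) + 44*34596.0/(4100+34596.0) + 2.75e-4*34596.0 + 0.003 = 48.965

48.965 dB/km


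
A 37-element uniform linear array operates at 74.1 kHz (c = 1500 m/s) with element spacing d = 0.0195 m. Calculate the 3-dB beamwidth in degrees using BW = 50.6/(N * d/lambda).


Step 1: lambda = 1500/74100 = 0.02024 m
Step 2: d/lambda = 0.0195/0.02024 = 0.9634
Step 3: BW = 50.6/(N * d/lambda) = 50.6/(37 * 0.9634) = 1.42

1.42 deg


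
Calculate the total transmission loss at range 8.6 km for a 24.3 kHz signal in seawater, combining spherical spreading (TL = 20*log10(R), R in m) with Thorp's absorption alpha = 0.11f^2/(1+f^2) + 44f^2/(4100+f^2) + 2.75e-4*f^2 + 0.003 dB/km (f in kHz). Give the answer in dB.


Step 1 (Thorp): alpha = 0.11*590.49/(1+590.49) + 44*590.49/(4100+590.49) + 2.75e-4*590.49 + 0.003 = 5.8144 dB/km
Step 2: TL_spread = 20*log10(8600) = 78.69 dB
Step 3: TL_abs = alpha*R = 5.8144 * 8.6 = 50.0 dB
Step 4: TL_total = 78.69 + 50.0 = 128.69

128.69 dB


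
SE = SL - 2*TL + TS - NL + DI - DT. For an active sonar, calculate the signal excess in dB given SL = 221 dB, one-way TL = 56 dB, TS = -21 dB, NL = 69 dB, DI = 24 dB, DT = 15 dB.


SE = SL - 2*TL + TS - NL + DI - DT = 221 - 2*56 + (-21) - 69 + 24 - 15 = 28

28 dB


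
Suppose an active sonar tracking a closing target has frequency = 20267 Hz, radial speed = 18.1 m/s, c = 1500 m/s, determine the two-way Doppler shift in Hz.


fd = 2*f*v/c = 2 * 20267 * 18.1 / 1500 = 489.11

489.11 Hz


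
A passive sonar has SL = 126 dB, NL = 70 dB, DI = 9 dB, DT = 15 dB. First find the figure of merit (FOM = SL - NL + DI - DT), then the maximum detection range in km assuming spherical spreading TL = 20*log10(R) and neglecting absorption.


Step 1: FOM = SL - NL + DI - DT = 126 - 70 + 9 - 15 = 50 dB
Step 2: at max range FOM = TL = 20*log10(R), so R = 10^(50/20) = 316.23 m = 0.32 km

0.32 km


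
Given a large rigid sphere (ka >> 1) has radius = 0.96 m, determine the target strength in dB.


TS = 10*log10(0.96^2 / 4) = 10*log10(0.2304) = -6.38

-6.38 dB


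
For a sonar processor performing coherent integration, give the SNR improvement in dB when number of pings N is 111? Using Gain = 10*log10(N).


Gain = 10*log10(111) = 20.45

20.45 dB


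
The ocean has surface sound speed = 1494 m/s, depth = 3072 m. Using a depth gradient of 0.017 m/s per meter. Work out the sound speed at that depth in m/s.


1546.224 m/s


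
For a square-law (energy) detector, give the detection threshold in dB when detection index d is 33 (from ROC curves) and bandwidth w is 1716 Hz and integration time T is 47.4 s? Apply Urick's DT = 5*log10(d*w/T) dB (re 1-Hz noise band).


15.39 dB


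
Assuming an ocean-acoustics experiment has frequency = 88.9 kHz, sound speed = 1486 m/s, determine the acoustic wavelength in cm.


lambda = c/f = 1486 / 88900 = 0.0167 m = 1.67 cm

1.67 cm


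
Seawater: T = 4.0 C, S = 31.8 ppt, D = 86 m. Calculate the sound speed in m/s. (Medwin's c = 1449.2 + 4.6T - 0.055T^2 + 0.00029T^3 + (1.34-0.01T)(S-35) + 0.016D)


1463.95 m/s


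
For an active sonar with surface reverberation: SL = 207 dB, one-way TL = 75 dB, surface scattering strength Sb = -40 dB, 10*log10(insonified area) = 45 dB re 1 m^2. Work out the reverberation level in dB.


62 dB


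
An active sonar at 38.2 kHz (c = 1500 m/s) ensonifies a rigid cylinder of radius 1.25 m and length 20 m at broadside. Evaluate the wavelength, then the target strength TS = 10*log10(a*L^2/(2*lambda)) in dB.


Step 1: lambda = c/f = 1500/38200 = 0.03927 m
Step 2: TS = 10*log10(a*L^2/(2*lambda)) = 10*log10(1.25*20^2/(2*0.03927)) = 38.04

38.04 dB


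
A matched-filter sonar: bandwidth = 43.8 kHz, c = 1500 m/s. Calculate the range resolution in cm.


dR = c/(2*BW) = 1500 / (2 * 43.8e3) = 0.0171 m = 1.71 cm

1.71 cm


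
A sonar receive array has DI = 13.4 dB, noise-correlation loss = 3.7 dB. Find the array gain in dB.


9.7 dB


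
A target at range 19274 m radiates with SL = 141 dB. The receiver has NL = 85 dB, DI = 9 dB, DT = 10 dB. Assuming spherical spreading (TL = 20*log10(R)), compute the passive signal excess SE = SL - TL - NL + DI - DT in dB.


-30.7 dB


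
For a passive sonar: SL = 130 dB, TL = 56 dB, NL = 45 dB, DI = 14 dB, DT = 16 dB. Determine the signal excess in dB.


27 dB


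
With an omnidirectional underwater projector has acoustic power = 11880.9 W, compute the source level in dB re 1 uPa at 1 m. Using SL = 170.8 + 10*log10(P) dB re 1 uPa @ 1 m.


SL = 170.8 + 10*log10(11880.9) = 170.8 + 40.75 = 211.55

211.55 dB


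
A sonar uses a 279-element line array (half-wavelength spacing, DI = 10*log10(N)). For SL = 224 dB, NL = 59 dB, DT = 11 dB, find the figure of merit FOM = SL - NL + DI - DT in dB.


178.46 dB


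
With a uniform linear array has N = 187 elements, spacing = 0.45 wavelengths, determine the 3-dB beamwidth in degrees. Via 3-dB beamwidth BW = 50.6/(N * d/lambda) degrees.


BW = 50.6 / (187 * 0.45) = 50.6 / 84.15 = 0.6

0.6 deg


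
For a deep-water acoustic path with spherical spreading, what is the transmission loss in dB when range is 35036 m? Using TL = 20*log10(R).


TL = 20*log10(35036) = 90.89

90.89 dB


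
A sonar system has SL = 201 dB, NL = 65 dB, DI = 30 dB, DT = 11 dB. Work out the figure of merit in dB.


155 dB


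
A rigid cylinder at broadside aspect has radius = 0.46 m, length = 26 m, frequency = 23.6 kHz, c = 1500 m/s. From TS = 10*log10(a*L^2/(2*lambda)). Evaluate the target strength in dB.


lambda = 1500/23600 = 0.06356 m
TS = 10*log10(0.46*26^2/(2*0.06356)) = 33.88

33.88 dB


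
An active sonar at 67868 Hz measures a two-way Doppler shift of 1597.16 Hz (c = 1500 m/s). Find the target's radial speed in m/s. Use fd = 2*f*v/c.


17.65 m/s


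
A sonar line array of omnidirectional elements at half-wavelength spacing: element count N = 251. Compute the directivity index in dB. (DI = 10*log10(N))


24.0 dB


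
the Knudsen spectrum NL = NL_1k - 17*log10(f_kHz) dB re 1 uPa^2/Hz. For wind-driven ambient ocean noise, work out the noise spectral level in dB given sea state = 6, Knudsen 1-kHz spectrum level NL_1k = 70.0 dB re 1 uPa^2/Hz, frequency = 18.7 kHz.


NL = NL_1k - 17*log10(f_kHz) = 70.0 - 17*log10(18.7) = 70.0 - (21.62) = 48.38

48.38 dB


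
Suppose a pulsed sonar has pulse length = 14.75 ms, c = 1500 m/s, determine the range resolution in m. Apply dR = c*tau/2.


11.0625 m


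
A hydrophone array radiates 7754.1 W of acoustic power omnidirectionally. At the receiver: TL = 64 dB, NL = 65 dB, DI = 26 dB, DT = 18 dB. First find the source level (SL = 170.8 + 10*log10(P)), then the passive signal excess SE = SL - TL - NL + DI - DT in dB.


Step 1: SL = 170.8 + 10*log10(7754.1) = 209.7 dB
Step 2: SE = SL - TL - NL + DI - DT = 209.7 - 64 - 65 + 26 - 18 = 88.7

88.7 dB


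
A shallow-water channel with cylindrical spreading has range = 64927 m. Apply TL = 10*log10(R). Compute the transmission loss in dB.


48.12 dB


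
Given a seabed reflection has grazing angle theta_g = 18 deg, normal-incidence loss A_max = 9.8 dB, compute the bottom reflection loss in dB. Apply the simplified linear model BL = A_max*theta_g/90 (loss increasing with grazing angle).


BL = A_max * theta_g / 90 = 9.8 * 18 / 90 = 1.96

1.96 dB


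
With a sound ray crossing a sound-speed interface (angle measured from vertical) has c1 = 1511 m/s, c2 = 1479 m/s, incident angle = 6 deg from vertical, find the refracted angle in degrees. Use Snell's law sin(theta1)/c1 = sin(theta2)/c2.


5.87 deg


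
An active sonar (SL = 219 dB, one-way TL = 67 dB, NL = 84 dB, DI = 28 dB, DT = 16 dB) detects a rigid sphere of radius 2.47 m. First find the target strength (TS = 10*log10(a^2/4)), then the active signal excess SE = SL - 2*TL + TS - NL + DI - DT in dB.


Step 1: TS = 10*log10(2.47^2/4) = 1.83 dB
Step 2: SE = SL - 2*TL + TS - NL + DI - DT = 219 - 2*67 + (1.83) - 84 + 28 - 16 = 14.83

14.83 dB


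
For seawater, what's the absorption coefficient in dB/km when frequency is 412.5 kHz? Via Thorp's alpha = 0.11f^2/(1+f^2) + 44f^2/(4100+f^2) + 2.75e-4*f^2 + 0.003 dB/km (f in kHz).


f^2 = 170156.25
alpha = 0.11*170156.25/(1+170156.25) + 44*170156.25/(4100+170156.25) + 2.75e-4*170156.25 + 0.003 = 89.871

89.871 dB/km


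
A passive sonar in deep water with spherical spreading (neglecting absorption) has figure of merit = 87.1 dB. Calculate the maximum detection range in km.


At max range FOM = TL, so 20*log10(R) = 87.1
R = 10^(87.1/20) = 22646.44 m = 22.65 km

22.65 km


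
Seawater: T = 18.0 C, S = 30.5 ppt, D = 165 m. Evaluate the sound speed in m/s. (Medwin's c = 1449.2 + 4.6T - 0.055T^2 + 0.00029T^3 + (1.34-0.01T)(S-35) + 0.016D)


c = 1449.2 + 4.6*18.0 - 0.055*18.0^2 + 0.00029*18.0^3 + (1.34 - 0.01*18.0)*(30.5 - 35) + 0.016*165 = 1513.29

1513.29 m/s


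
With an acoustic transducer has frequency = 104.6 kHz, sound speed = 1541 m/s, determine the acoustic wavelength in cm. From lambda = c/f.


lambda = c/f = 1541 / 104600 = 0.0147 m = 1.47 cm

1.47 cm


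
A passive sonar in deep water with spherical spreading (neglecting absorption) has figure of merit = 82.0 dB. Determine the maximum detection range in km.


12.59 km


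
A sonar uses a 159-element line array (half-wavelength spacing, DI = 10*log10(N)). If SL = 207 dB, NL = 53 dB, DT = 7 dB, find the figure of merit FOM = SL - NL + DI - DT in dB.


Step 1: DI = 10*log10(159) = 22.01 dB
Step 2: FOM = SL - NL + DI - DT = 207 - 53 + 22.01 - 7 = 169.01

169.01 dB


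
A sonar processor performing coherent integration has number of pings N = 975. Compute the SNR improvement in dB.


Gain = 10*log10(975) = 29.89

29.89 dB


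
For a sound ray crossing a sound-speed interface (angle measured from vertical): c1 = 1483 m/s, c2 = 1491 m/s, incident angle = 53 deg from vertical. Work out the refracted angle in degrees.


sin(theta2) = (c2/c1)*sin(theta1) = (1491/1483)*sin(53 deg) = 0.80294
theta2 = arcsin(0.80294) = 53.41

53.41 deg


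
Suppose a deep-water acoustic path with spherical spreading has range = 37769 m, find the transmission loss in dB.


91.54 dB


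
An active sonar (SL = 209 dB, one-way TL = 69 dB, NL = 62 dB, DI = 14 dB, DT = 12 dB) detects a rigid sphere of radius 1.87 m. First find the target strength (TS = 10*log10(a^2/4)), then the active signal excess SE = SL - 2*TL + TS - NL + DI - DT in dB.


Step 1: TS = 10*log10(1.87^2/4) = -0.58 dB
Step 2: SE = SL - 2*TL + TS - NL + DI - DT = 209 - 2*69 + (-0.58) - 62 + 14 - 12 = 10.42

10.42 dB


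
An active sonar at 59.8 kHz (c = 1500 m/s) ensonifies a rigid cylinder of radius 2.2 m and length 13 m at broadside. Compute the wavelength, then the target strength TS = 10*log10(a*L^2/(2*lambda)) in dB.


Step 1: lambda = c/f = 1500/59800 = 0.02508 m
Step 2: TS = 10*log10(a*L^2/(2*lambda)) = 10*log10(2.2*13^2/(2*0.02508)) = 38.7

38.7 dB


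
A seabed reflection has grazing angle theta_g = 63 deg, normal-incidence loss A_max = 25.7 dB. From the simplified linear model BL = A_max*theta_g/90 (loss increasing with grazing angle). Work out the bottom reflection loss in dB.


17.99 dB


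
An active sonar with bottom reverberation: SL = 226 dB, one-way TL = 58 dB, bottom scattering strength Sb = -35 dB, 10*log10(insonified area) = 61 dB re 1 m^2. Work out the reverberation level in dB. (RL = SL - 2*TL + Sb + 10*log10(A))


RL = SL - 2*TL + Sb + 10*log10(A) = 226 - 2*58 + (-35) + 61 = 136

136 dB


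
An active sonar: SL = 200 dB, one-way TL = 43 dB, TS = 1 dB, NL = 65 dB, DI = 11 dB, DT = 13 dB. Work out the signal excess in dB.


48 dB


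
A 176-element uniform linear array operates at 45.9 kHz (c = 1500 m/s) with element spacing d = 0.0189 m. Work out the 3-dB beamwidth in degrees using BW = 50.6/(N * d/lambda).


0.5 deg


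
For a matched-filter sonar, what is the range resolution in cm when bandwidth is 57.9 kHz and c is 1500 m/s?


dR = c/(2*BW) = 1500 / (2 * 57.9e3) = 0.013 m = 1.3 cm

1.3 cm


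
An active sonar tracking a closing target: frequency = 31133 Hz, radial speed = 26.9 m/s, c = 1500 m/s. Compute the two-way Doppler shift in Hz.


fd = 2*f*v/c = 2 * 31133 * 26.9 / 1500 = 1116.64

1116.64 Hz


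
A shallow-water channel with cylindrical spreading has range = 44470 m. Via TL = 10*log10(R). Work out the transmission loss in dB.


TL = 10*log10(44470) = 46.48

46.48 dB


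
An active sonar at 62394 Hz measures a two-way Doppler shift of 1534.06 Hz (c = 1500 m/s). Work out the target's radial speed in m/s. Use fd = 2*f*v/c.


18.44 m/s


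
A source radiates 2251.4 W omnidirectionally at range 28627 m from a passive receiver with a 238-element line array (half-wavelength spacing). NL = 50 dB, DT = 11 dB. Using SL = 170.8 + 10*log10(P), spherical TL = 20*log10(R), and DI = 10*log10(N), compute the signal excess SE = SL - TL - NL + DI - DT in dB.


Step 1: SL = 170.8 + 10*log10(2251.4) = 204.32 dB
Step 2: TL = 20*log10(28627) = 89.14 dB
Step 3: DI = 10*log10(238) = 23.77 dB
Step 4: SE = SL - TL - NL + DI - DT = 204.32 - 89.14 - 50 + 23.77 - 11 = 77.95

77.95 dB


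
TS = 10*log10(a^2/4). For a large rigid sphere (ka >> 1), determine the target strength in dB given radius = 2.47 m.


TS = 10*log10(2.47^2 / 4) = 10*log10(1.525225) = 1.83

1.83 dB


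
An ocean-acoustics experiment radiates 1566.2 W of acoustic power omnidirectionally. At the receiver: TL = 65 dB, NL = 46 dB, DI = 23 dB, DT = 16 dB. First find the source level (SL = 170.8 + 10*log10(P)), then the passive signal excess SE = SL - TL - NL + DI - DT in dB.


Step 1: SL = 170.8 + 10*log10(1566.2) = 202.75 dB
Step 2: SE = SL - TL - NL + DI - DT = 202.75 - 65 - 46 + 23 - 16 = 98.75

98.75 dB


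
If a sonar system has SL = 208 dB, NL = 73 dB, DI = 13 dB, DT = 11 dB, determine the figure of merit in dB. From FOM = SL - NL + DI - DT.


137 dB


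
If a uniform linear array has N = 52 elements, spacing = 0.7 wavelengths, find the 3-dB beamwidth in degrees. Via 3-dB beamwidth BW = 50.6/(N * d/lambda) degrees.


BW = 50.6 / (52 * 0.7) = 50.6 / 36.4 = 1.39

1.39 deg


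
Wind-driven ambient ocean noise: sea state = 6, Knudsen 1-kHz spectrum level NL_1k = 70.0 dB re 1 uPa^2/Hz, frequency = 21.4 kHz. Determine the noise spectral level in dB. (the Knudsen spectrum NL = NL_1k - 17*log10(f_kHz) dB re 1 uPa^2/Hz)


NL = NL_1k - 17*log10(f_kHz) = 70.0 - 17*log10(21.4) = 70.0 - (22.62) = 47.38

47.38 dB


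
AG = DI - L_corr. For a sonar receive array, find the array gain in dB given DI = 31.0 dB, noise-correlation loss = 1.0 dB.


30.0 dB


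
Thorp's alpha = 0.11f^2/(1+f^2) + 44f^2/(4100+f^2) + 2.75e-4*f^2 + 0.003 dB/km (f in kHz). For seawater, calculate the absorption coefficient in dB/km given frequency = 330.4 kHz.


f^2 = 109164.16
alpha = 0.11*109164.16/(1+109164.16) + 44*109164.16/(4100+109164.16) + 2.75e-4*109164.16 + 0.003 = 72.54

72.54 dB/km


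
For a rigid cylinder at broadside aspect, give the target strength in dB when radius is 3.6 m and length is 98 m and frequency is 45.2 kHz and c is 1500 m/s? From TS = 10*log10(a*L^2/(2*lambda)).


lambda = 1500/45200 = 0.03319 m
TS = 10*log10(3.6*98^2/(2*0.03319)) = 57.17

57.17 dB


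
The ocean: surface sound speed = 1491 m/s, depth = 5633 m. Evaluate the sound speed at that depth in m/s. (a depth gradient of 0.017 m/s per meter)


c = 1491 + 0.017 * 5633 = 1586.761

1586.761 m/s


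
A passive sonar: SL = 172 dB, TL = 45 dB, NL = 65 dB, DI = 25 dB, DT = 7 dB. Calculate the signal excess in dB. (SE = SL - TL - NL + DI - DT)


80 dB


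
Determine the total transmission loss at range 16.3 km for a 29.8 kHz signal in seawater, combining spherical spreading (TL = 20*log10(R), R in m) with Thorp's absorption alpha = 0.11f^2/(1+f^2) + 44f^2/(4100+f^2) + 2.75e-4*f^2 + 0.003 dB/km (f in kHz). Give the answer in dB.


Step 1 (Thorp): alpha = 0.11*888.04/(1+888.04) + 44*888.04/(4100+888.04) + 2.75e-4*888.04 + 0.003 = 8.1906 dB/km
Step 2: TL_spread = 20*log10(16300) = 84.24 dB
Step 3: TL_abs = alpha*R = 8.1906 * 16.3 = 133.51 dB
Step 4: TL_total = 84.24 + 133.51 = 217.75

217.75 dB


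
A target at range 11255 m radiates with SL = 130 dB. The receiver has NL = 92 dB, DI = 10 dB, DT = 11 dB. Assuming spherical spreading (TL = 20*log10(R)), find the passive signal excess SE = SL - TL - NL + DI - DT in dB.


Step 1: TL = 20*log10(11255) = 81.03 dB
Step 2: SE = 130 - 81.03 - 92 + 10 - 11 = -44.03

-44.03 dB


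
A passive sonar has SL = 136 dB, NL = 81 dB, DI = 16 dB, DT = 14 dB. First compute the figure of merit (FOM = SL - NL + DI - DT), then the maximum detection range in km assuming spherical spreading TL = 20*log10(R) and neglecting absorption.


Step 1: FOM = SL - NL + DI - DT = 136 - 81 + 16 - 14 = 57 dB
Step 2: at max range FOM = TL = 20*log10(R), so R = 10^(57/20) = 707.95 m = 0.71 km

0.71 km


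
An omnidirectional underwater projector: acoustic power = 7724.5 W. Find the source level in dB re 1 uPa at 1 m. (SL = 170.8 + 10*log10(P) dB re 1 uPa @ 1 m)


209.68 dB


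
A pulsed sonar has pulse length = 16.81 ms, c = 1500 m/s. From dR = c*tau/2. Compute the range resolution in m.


dR = c*tau/2 = 1500 * 16.81e-3 / 2 = 12.6075

12.6075 m


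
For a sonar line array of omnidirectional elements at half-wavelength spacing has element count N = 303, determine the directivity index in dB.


DI = 10*log10(303) = 24.81

24.81 dB


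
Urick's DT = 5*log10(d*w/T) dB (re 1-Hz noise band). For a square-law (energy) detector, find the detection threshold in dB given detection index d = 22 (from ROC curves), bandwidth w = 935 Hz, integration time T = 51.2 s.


DT = 5*log10(d*w/T) = 5*log10(22 * 935 / 51.2) = 5*log10(401.76) = 13.02

13.02 dB


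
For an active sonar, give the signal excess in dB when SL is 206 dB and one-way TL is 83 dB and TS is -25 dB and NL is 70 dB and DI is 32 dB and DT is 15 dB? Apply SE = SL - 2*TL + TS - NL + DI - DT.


SE = SL - 2*TL + TS - NL + DI - DT = 206 - 2*83 + (-25) - 70 + 32 - 15 = -38

-38 dB


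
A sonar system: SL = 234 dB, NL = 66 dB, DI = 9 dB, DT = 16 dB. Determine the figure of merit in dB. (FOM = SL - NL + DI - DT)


161 dB


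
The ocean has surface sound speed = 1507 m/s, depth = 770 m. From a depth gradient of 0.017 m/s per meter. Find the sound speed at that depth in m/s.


c = 1507 + 0.017 * 770 = 1520.09

1520.09 m/s


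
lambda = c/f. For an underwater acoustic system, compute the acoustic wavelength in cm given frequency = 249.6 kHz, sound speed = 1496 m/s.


0.6 cm


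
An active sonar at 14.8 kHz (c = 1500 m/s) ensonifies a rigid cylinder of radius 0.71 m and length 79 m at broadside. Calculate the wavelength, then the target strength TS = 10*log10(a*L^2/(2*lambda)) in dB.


Step 1: lambda = c/f = 1500/14800 = 0.10135 m
Step 2: TS = 10*log10(a*L^2/(2*lambda)) = 10*log10(0.71*79^2/(2*0.10135)) = 43.4

43.4 dB


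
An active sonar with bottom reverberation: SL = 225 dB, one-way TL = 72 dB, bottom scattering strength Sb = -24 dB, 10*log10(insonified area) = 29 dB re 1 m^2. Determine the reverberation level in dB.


86 dB


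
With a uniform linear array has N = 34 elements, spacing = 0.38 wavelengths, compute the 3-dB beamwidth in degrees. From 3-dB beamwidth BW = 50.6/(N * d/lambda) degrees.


BW = 50.6 / (34 * 0.38) = 50.6 / 12.92 = 3.92

3.92 deg


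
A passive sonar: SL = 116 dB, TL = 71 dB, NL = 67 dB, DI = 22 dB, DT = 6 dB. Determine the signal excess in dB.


SE = SL - TL - NL + DI - DT = 116 - 71 - 67 + 22 - 6 = -6

-6 dB


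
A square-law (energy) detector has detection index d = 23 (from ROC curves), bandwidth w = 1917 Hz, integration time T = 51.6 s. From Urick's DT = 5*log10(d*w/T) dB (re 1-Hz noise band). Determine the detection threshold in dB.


DT = 5*log10(d*w/T) = 5*log10(23 * 1917 / 51.6) = 5*log10(854.48) = 14.66

14.66 dB


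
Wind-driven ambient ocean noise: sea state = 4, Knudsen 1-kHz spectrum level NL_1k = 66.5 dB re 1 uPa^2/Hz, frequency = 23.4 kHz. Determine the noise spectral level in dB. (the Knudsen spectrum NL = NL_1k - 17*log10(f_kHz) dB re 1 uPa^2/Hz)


NL = NL_1k - 17*log10(f_kHz) = 66.5 - 17*log10(23.4) = 66.5 - (23.28) = 43.22

43.22 dB


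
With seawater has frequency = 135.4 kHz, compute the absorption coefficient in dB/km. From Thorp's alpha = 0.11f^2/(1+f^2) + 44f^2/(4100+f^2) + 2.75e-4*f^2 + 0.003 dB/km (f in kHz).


41.113 dB/km


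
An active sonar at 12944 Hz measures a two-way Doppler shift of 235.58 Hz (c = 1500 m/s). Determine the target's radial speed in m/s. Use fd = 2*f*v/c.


From fd = 2*f*v/c, v = c*fd/(2*f) = 1500 * 235.58 / (2*12944) = 13.65

13.65 m/s


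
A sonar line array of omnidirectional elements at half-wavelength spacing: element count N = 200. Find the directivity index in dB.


23.01 dB


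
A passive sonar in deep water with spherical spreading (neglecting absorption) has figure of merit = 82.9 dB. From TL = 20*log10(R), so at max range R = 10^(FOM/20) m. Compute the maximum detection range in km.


At max range FOM = TL, so 20*log10(R) = 82.9
R = 10^(82.9/20) = 13963.68 m = 13.96 km

13.96 km


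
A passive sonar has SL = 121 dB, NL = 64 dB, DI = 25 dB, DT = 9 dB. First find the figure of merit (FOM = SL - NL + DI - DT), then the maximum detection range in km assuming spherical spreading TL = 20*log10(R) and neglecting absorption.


Step 1: FOM = SL - NL + DI - DT = 121 - 64 + 25 - 9 = 73 dB
Step 2: at max range FOM = TL = 20*log10(R), so R = 10^(73/20) = 4466.84 m = 4.47 km

4.47 km


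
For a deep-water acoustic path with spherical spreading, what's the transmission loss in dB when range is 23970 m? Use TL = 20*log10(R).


87.59 dB


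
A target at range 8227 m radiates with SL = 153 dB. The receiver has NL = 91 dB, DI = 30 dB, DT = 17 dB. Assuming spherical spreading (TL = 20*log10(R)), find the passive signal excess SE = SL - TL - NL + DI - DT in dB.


-3.3 dB


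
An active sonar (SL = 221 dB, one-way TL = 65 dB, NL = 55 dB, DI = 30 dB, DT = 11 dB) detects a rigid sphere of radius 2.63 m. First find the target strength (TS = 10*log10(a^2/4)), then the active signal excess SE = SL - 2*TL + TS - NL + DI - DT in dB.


Step 1: TS = 10*log10(2.63^2/4) = 2.38 dB
Step 2: SE = SL - 2*TL + TS - NL + DI - DT = 221 - 2*65 + (2.38) - 55 + 30 - 11 = 57.38

57.38 dB


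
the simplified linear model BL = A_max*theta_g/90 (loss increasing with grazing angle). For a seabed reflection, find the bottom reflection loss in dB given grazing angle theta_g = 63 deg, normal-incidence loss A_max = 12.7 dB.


BL = A_max * theta_g / 90 = 12.7 * 63 / 90 = 8.89

8.89 dB


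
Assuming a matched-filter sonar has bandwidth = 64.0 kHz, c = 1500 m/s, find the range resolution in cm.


dR = c/(2*BW) = 1500 / (2 * 64.0e3) = 0.0117 m = 1.17 cm

1.17 cm


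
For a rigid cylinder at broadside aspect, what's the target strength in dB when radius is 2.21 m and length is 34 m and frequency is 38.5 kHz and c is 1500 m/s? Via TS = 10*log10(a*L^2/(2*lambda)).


45.16 dB


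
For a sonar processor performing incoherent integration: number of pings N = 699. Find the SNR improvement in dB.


Gain = 5*log10(699) = 14.22

14.22 dB


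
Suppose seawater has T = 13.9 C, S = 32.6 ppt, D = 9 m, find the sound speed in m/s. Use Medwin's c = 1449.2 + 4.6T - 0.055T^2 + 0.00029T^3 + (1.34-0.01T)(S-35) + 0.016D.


c = 1449.2 + 4.6*13.9 - 0.055*13.9^2 + 0.00029*13.9^3 + (1.34 - 0.01*13.9)*(32.6 - 35) + 0.016*9 = 1500.55

1500.55 m/s


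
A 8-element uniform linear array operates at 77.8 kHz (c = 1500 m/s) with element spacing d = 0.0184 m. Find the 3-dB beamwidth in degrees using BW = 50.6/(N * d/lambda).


6.63 deg


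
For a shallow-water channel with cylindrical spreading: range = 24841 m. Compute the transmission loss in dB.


TL = 10*log10(24841) = 43.95

43.95 dB


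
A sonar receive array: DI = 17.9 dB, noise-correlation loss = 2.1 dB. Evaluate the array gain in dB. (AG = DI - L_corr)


AG = DI - L_corr = 17.9 - 2.1 = 15.8

15.8 dB


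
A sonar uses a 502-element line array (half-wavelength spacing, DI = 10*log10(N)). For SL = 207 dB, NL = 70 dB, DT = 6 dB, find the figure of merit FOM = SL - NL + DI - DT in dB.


Step 1: DI = 10*log10(502) = 27.01 dB
Step 2: FOM = SL - NL + DI - DT = 207 - 70 + 27.01 - 6 = 158.01

158.01 dB


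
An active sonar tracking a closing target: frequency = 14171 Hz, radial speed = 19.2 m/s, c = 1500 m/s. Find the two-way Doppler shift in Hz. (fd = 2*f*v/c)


362.78 Hz


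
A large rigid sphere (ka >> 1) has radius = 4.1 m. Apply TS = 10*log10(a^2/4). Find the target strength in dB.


6.24 dB


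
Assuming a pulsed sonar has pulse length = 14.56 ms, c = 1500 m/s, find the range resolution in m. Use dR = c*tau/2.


10.92 m


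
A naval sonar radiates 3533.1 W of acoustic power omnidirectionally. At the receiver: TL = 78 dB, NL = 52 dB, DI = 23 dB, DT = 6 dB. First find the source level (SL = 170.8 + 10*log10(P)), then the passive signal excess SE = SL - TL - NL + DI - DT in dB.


Step 1: SL = 170.8 + 10*log10(3533.1) = 206.28 dB
Step 2: SE = SL - TL - NL + DI - DT = 206.28 - 78 - 52 + 23 - 6 = 93.28

93.28 dB


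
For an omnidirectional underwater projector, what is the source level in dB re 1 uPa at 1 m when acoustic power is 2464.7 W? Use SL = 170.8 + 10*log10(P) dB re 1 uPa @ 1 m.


SL = 170.8 + 10*log10(2464.7) = 170.8 + 33.92 = 204.72

204.72 dB


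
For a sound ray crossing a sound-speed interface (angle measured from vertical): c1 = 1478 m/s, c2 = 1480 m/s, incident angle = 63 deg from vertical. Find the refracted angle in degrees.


63.15 deg


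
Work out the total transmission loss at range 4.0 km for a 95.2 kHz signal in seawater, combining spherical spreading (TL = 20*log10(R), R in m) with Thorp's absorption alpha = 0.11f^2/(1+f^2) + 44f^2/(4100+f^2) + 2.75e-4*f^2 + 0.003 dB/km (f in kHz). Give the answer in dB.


203.64 dB


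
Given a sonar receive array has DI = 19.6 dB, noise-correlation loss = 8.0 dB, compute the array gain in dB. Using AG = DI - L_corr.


11.6 dB


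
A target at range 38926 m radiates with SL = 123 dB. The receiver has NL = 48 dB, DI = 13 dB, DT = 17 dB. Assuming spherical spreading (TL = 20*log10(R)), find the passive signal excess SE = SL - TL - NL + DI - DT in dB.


Step 1: TL = 20*log10(38926) = 91.8 dB
Step 2: SE = 123 - 91.8 - 48 + 13 - 17 = -20.8

-20.8 dB


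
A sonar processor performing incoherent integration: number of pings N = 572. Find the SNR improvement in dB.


13.79 dB


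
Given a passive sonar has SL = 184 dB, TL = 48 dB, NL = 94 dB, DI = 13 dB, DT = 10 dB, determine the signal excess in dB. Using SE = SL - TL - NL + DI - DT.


SE = SL - TL - NL + DI - DT = 184 - 48 - 94 + 13 - 10 = 45

45 dB


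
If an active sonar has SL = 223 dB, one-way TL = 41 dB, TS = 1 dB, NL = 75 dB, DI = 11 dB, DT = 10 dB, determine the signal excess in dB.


SE = SL - 2*TL + TS - NL + DI - DT = 223 - 2*41 + (1) - 75 + 11 - 10 = 68

68 dB


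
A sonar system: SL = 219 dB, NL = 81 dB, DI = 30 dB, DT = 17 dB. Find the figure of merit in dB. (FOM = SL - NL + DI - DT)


FOM = SL - NL + DI - DT = 219 - 81 + 30 - 17 = 151

151 dB


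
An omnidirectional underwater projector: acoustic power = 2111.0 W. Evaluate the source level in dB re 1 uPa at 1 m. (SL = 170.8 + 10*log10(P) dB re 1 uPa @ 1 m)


204.04 dB


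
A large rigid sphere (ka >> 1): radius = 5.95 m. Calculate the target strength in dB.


TS = 10*log10(5.95^2 / 4) = 10*log10(8.850625) = 9.47

9.47 dB


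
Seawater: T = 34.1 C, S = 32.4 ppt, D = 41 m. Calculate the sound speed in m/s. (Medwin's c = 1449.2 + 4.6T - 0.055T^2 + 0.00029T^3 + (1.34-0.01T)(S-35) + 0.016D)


c = 1449.2 + 4.6*34.1 - 0.055*34.1^2 + 0.00029*34.1^3 + (1.34 - 0.01*34.1)*(32.4 - 35) + 0.016*41 = 1551.66

1551.66 m/s


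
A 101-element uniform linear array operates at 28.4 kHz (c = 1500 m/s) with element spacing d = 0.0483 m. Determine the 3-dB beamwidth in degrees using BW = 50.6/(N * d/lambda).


Step 1: lambda = 1500/28400 = 0.05282 m
Step 2: d/lambda = 0.0483/0.05282 = 0.9144
Step 3: BW = 50.6/(N * d/lambda) = 50.6/(101 * 0.9144) = 0.55

0.55 deg


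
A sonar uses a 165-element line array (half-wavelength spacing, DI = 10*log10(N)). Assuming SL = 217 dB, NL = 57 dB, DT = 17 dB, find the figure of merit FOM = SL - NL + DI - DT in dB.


Step 1: DI = 10*log10(165) = 22.17 dB
Step 2: FOM = SL - NL + DI - DT = 217 - 57 + 22.17 - 17 = 165.17

165.17 dB


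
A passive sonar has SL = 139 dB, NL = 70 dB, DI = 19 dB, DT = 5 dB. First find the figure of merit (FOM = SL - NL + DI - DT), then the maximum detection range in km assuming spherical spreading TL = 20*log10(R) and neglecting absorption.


Step 1: FOM = SL - NL + DI - DT = 139 - 70 + 19 - 5 = 83 dB
Step 2: at max range FOM = TL = 20*log10(R), so R = 10^(83/20) = 14125.38 m = 14.13 km

14.13 km


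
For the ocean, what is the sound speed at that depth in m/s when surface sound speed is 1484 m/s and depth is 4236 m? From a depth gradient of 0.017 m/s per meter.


1556.012 m/s


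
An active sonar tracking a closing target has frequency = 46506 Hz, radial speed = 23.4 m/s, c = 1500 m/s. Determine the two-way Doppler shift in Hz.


fd = 2*f*v/c = 2 * 46506 * 23.4 / 1500 = 1450.99

1450.99 Hz


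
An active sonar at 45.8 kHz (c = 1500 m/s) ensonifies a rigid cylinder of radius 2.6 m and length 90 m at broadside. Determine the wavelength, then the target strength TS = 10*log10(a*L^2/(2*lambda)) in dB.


Step 1: lambda = c/f = 1500/45800 = 0.03275 m
Step 2: TS = 10*log10(a*L^2/(2*lambda)) = 10*log10(2.6*90^2/(2*0.03275)) = 55.07

55.07 dB


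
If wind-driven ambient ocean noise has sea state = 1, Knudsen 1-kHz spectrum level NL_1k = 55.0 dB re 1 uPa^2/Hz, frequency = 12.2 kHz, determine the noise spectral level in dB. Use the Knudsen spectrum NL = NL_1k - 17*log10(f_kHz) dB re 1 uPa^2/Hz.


NL = NL_1k - 17*log10(f_kHz) = 55.0 - 17*log10(12.2) = 55.0 - (18.47) = 36.53

36.53 dB


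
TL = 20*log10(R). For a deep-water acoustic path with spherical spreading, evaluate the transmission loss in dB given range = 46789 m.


TL = 20*log10(46789) = 93.4

93.4 dB


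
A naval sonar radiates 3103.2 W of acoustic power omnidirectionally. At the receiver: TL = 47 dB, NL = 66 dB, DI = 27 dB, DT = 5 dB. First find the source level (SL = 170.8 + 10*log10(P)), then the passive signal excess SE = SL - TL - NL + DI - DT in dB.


Step 1: SL = 170.8 + 10*log10(3103.2) = 205.72 dB
Step 2: SE = SL - TL - NL + DI - DT = 205.72 - 47 - 66 + 27 - 5 = 114.72

114.72 dB
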